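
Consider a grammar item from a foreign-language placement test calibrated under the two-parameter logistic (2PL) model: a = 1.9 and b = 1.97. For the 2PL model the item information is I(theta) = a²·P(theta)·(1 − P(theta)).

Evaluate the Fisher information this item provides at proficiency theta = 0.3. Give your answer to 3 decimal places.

0.139

P = 1/(1+e^{3.1730}) = 0.0402
P(1−P) = 0.0402 × 0.9598 = 0.0386
I = a² × P(1−P) = 1.9² × 0.0386 = 0.13927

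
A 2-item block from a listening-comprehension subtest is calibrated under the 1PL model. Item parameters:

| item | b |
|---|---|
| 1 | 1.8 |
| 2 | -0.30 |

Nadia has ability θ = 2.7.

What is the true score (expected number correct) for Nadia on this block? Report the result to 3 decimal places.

P(θ) = 1 / (1 + exp(−(θ − b)))
P_1 = 1/(1+e^{-0.9000}) = 0.7109
P_2 = 1/(1+e^{-3.0000}) = 0.9526
E[score] = 0.7109 + 0.9526 = 1.6635

1.664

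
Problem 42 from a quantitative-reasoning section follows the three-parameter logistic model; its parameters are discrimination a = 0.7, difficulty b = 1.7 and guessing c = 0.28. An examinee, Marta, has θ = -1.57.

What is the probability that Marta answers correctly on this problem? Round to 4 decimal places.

0.3463

P(θ) = c + (1 − c) · 1 / (1 + exp(−a(θ − b)))
Exponent: 0.7 × (-1.57 − 1.7) = -2.2890
1/(1 + e^{2.2890}) = 0.0920
P = 0.28 + 0.72 × 0.0920 = 0.3463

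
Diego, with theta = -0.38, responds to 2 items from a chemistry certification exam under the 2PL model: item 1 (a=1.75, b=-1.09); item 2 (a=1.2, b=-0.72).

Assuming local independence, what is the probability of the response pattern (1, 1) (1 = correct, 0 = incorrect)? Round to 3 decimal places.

0.466

P(theta) = 1 / (1 + exp(−a(theta − b)))
P_1 = 1/(1+e^{-1.2425}) = 0.7760
P_2 = 1/(1+e^{-0.4080}) = 0.6006
L = P_1 × P_2 = 0.7760 × 0.6006 = 0.46607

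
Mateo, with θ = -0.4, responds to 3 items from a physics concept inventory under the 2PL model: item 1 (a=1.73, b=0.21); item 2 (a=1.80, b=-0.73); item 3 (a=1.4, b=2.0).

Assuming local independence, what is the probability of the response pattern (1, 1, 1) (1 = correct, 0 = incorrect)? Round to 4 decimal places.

P(θ) = 1 / (1 + exp(−a(θ − b)))
P_1 = 1/(1+e^{1.0553}) = 0.2582
P_2 = 1/(1+e^{-0.5940}) = 0.6443
P_3 = 1/(1+e^{3.3600}) = 0.0336
L = P_1 × P_2 × P_3 = 0.2582 × 0.6443 × 0.0336 = 0.00558

0.0056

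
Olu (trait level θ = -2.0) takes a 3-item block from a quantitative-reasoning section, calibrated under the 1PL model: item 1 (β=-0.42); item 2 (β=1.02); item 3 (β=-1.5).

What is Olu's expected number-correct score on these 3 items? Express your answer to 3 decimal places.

P(θ) = 1 / (1 + exp(−(θ − β)))
P_1 = 1/(1+e^{1.5800}) = 0.1708
P_2 = 1/(1+e^{3.0200}) = 0.0465
P_3 = 1/(1+e^{0.5000}) = 0.3775
E[score] = 0.1708 + 0.0465 + 0.3775 = 0.5949

0.595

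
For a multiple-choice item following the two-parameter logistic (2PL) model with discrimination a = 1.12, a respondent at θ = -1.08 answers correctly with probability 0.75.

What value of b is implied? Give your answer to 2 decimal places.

-2.06

P(θ) = 1 / (1 + exp(−a(θ − b)))
logit(0.75) = ln(0.75/0.25) = 1.0986
b = θ − logit/(a) = -1.08 − 1.0986/1.1200 = -2.0609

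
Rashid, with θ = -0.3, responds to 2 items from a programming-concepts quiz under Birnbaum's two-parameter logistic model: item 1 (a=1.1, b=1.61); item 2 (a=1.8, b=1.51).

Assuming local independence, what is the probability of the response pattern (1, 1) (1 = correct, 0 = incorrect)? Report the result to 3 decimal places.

0.004

P(θ) = 1 / (1 + exp(−a(θ − b)))
P_1 = 1/(1+e^{2.1010}) = 0.1090
P_2 = 1/(1+e^{3.2580}) = 0.0370
L = P_1 × P_2 = 0.1090 × 0.0370 = 0.00404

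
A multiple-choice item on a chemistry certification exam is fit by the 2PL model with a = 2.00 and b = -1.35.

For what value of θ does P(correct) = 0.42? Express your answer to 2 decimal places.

P(θ) = 1 / (1 + exp(−a(θ − b)))
logit = ln(0.4200/0.5800) = -0.3228
θ = b + logit/(a) = -1.35 + (-0.3228)/2.0000 = -1.5114

-1.51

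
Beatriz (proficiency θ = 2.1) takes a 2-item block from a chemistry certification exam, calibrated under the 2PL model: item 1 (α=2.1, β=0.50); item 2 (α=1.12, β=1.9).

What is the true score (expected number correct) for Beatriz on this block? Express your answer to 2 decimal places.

1.52

P(θ) = 1 / (1 + exp(−α(θ − β)))
P_1 = 1/(1+e^{-3.3600}) = 0.9664
P_2 = 1/(1+e^{-0.2240}) = 0.5558
E[score] = 0.9664 + 0.5558 = 1.5222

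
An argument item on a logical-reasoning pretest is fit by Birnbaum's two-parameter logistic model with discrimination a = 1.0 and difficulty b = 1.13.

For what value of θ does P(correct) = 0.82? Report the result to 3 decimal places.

2.646

P(θ) = 1 / (1 + exp(−a(θ − b)))
logit = ln(0.8200/0.1800) = 1.5163
θ = b + logit/(a) = 1.13 + 1.5163/1.0000 = 2.6463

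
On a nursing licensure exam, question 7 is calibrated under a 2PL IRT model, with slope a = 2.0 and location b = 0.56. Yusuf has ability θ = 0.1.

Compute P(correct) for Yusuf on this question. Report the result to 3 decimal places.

0.285

P(θ) = 1 / (1 + exp(−a(θ − b)))
Exponent: 2.0 × (0.1 − 0.56) = -0.9200
1/(1 + e^{0.9200}) = 0.2850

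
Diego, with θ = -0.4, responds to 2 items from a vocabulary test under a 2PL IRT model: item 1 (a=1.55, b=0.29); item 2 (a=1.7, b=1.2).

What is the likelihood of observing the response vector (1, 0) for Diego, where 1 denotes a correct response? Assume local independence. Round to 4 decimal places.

0.2397

P(θ) = 1 / (1 + exp(−a(θ − b)))
P_1 = 1/(1+e^{1.0695}) = 0.2555
P_2 = 1/(1+e^{2.7200}) = 0.0618
L = P_1 × (1−P_2) = 0.2555 × 0.9382 = 0.23971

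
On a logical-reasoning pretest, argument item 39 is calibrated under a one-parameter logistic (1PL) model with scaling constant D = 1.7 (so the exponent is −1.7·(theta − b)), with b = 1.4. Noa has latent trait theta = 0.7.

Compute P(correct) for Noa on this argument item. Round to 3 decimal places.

0.233

P(theta) = 1 / (1 + exp(−D·(theta − b)))
Exponent: 1.7 × (0.7 − 1.4) = -1.1900
1/(1 + e^{1.1900}) = 0.2333
P = 0.2333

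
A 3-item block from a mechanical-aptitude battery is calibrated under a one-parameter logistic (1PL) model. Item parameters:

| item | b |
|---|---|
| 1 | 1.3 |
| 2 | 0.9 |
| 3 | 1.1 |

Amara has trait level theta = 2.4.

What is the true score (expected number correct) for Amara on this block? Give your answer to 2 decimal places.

P(theta) = 1 / (1 + exp(−(theta − b)))
P_1 = 1/(1+e^{-1.1000}) = 0.7503
P_2 = 1/(1+e^{-1.5000}) = 0.8176
P_3 = 1/(1+e^{-1.3000}) = 0.7858
E[score] = 0.7503 + 0.8176 + 0.7858 = 2.3537

2.35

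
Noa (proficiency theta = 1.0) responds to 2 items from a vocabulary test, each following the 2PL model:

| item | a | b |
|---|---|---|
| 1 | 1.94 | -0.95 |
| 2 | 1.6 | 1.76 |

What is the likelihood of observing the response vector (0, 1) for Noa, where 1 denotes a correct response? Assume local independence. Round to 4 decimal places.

P(theta) = 1 / (1 + exp(−a(theta − b)))
P_1 = 1/(1+e^{-3.7830}) = 0.9778
P_2 = 1/(1+e^{1.2160}) = 0.2286
L = (1−P_1) × P_2 = 0.0222 × 0.2286 = 0.00509

0.0051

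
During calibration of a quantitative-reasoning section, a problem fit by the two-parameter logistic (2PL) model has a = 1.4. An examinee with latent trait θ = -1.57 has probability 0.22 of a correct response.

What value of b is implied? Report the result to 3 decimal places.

P(θ) = 1 / (1 + exp(−a(θ − b)))
logit(0.22) = ln(0.22/0.78) = -1.2657
b = θ − logit/(a) = -1.57 − (-1.2657)/1.4000 = -0.6660

-0.666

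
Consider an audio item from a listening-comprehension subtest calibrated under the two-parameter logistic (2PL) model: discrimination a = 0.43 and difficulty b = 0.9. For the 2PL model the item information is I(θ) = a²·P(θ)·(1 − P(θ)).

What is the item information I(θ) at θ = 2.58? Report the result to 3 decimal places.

0.041

P = 1/(1+e^{-0.7224}) = 0.6731
P(1−P) = 0.6731 × 0.3269 = 0.2200
I = a² × P(1−P) = 0.43² × 0.2200 = 0.04068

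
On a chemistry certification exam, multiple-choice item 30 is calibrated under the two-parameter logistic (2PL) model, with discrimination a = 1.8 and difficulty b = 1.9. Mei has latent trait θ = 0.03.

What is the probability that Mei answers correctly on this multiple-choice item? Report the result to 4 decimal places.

0.0334

P(θ) = 1 / (1 + exp(−a(θ − b)))
Exponent: 1.8 × (0.03 − 1.9) = -3.3660
1/(1 + e^{3.3660}) = 0.0334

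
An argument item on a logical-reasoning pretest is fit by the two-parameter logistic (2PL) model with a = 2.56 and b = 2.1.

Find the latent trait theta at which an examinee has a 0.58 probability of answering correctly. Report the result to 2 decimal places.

P(theta) = 1 / (1 + exp(−a(theta − b)))
logit = ln(0.5800/0.4200) = 0.3228
theta = b + logit/(a) = 2.1 + 0.3228/2.5600 = 2.2261

2.23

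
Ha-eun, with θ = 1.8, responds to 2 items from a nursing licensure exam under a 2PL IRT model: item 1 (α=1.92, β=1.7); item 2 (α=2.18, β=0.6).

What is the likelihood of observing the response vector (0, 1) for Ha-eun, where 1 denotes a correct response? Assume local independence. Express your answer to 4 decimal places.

P(θ) = 1 / (1 + exp(−α(θ − β)))
P_1 = 1/(1+e^{-0.1920}) = 0.5479
P_2 = 1/(1+e^{-2.6160}) = 0.9319
L = (1−P_1) × P_2 = 0.4521 × 0.9319 = 0.42135

0.4213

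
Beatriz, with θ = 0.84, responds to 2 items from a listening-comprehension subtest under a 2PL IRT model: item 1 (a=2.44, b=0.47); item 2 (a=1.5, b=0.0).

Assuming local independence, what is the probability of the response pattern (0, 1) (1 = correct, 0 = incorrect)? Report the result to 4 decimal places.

0.2247

P(θ) = 1 / (1 + exp(−a(θ − b)))
P_1 = 1/(1+e^{-0.9028}) = 0.7115
P_2 = 1/(1+e^{-1.2600}) = 0.7790
L = (1−P_1) × P_2 = 0.2885 × 0.7790 = 0.22473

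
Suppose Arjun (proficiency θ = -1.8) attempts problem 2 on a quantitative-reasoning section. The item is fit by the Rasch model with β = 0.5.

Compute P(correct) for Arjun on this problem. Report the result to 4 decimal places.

0.0911

P(θ) = 1 / (1 + exp(−(θ − β)))
Exponent: (-1.8 − 0.5) = -2.3000
1/(1 + e^{2.3000}) = 0.0911
P = 0.0911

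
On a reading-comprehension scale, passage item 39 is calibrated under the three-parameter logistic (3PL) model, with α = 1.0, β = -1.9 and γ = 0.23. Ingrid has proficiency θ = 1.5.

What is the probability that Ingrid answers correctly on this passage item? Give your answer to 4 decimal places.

P(θ) = γ + (1 − γ) · 1 / (1 + exp(−α(θ − β)))
Exponent: 1.0 × (1.5 − (-1.9)) = 3.4000
1/(1 + e^{-3.4000}) = 0.9677
P = 0.23 + 0.77 × 0.9677 = 0.9751

0.9751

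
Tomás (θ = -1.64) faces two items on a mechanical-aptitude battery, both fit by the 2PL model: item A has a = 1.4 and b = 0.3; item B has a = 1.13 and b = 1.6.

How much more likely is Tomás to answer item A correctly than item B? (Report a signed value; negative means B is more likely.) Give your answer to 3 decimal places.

0.037

P(θ) = 1 / (1 + exp(−a(θ − b)))
P_A = 0.0620
P_B = 0.0251
P_A − P_B = 0.0370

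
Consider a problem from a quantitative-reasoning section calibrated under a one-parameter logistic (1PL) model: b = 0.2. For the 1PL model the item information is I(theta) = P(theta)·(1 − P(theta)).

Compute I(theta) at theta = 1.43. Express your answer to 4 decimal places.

P = 1/(1+e^{-1.2300}) = 0.7738
P(1−P) = 0.7738 × 0.2262 = 0.1750
I = P(1−P) = 0.17502

0.1750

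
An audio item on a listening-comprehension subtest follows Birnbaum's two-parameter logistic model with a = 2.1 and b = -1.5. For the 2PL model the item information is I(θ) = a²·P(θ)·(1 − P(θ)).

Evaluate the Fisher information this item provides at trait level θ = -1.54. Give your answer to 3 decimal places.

P = 1/(1+e^{0.0840}) = 0.4790
P(1−P) = 0.4790 × 0.5210 = 0.2496
I = a² × P(1−P) = 2.1² × 0.2496 = 1.10056

1.101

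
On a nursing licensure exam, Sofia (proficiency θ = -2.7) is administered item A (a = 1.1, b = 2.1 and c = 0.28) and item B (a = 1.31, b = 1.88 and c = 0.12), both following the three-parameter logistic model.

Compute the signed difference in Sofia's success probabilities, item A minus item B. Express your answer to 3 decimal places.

0.161

P(θ) = c + (1 − c) · 1 / (1 + exp(−a(θ − b)))
P_A = 0.2836
P_B = 0.1222
P_A − P_B = 0.1615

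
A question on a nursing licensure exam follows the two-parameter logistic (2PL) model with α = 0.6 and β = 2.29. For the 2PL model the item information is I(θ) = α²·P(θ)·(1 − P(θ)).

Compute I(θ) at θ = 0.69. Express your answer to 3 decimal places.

0.072

P = 1/(1+e^{0.9600}) = 0.2769
P(1−P) = 0.2769 × 0.7231 = 0.2002
I = α² × P(1−P) = 0.6² × 0.2002 = 0.07208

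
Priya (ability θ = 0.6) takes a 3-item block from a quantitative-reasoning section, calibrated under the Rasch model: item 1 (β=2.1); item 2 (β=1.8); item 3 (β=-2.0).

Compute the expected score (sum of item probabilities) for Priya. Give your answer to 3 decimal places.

1.345

P(θ) = 1 / (1 + exp(−(θ − β)))
P_1 = 1/(1+e^{1.5000}) = 0.1824
P_2 = 1/(1+e^{1.2000}) = 0.2315
P_3 = 1/(1+e^{-2.6000}) = 0.9309
E[score] = 0.1824 + 0.2315 + 0.9309 = 1.3448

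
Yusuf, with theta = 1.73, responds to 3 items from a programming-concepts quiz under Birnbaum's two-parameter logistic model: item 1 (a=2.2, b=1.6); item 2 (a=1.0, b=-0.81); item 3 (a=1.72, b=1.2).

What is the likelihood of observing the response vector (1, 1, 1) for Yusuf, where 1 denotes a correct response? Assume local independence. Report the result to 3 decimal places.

P(theta) = 1 / (1 + exp(−a(theta − b)))
P_1 = 1/(1+e^{-0.2860}) = 0.5710
P_2 = 1/(1+e^{-2.5400}) = 0.9269
P_3 = 1/(1+e^{-0.9116}) = 0.7133
L = P_1 × P_2 × P_3 = 0.5710 × 0.9269 × 0.7133 = 0.37755

0.378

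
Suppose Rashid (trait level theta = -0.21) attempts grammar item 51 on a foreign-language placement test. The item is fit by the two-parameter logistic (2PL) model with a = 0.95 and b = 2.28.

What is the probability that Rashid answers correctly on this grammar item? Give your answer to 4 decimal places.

P(theta) = 1 / (1 + exp(−a(theta − b)))
Exponent: 0.95 × (-0.21 − 2.28) = -2.3655
1/(1 + e^{2.3655}) = 0.0858

0.0858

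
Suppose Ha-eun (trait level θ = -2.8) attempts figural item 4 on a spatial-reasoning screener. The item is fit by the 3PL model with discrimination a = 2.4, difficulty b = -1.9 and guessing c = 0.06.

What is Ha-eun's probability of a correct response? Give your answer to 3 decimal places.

0.157

P(θ) = c + (1 − c) · 1 / (1 + exp(−a(θ − b)))
Exponent: 2.4 × (-2.8 − (-1.9)) = -2.1600
1/(1 + e^{2.1600}) = 0.1034
P = 0.06 + 0.94 × 0.1034 = 0.1572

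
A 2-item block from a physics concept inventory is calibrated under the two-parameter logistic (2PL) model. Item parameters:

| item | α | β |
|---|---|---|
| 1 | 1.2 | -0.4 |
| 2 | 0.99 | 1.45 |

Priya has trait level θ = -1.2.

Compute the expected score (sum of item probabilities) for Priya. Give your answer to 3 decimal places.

P(θ) = 1 / (1 + exp(−α(θ − β)))
P_1 = 1/(1+e^{0.9600}) = 0.2769
P_2 = 1/(1+e^{2.6235}) = 0.0676
E[score] = 0.2769 + 0.0676 = 0.3445

0.345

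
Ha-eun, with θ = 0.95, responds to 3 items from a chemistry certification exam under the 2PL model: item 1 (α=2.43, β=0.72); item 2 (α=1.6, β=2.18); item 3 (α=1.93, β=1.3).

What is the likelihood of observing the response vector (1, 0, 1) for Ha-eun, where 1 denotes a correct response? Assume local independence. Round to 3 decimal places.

P(θ) = 1 / (1 + exp(−α(θ − β)))
P_1 = 1/(1+e^{-0.5589}) = 0.6362
P_2 = 1/(1+e^{1.9680}) = 0.1226
P_3 = 1/(1+e^{0.6755}) = 0.3373
L = P_1 × (1−P_2) × P_3 = 0.6362 × 0.8774 × 0.3373 = 0.18826

0.188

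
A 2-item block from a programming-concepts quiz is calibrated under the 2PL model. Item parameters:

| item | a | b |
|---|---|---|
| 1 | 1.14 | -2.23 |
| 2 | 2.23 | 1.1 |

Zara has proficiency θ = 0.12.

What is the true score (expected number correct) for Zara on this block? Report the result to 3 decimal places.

P(θ) = 1 / (1 + exp(−a(θ − b)))
P_1 = 1/(1+e^{-2.6790}) = 0.9358
P_2 = 1/(1+e^{2.1854}) = 0.1011
E[score] = 0.9358 + 0.1011 = 1.0368

1.037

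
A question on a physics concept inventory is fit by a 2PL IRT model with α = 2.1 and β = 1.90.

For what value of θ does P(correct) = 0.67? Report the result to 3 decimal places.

P(θ) = 1 / (1 + exp(−α(θ − β)))
logit = ln(0.6700/0.3300) = 0.7082
θ = β + logit/(α) = 1.90 + 0.7082/2.1000 = 2.2372

2.237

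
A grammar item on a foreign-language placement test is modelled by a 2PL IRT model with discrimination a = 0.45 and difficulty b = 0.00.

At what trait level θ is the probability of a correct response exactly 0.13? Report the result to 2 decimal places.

P(θ) = 1 / (1 + exp(−a(θ − b)))
logit = ln(0.1300/0.8700) = -1.9010
θ = b + logit/(a) = 0.00 + (-1.9010)/0.4500 = -4.2244

-4.22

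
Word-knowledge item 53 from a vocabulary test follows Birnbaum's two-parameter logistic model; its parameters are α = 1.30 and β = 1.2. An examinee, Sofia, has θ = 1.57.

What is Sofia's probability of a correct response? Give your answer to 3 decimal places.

0.618

P(θ) = 1 / (1 + exp(−α(θ − β)))
Exponent: 1.30 × (1.57 − 1.2) = 0.4810
1/(1 + e^{-0.4810}) = 0.6180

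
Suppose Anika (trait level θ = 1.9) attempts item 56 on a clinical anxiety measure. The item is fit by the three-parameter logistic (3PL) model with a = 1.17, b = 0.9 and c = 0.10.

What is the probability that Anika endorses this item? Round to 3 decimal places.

P(θ) = c + (1 − c) · 1 / (1 + exp(−a(θ − b)))
Exponent: 1.17 × (1.9 − 0.9) = 1.1700
1/(1 + e^{-1.1700}) = 0.7631
P = 0.10 + 0.90 × 0.7631 = 0.7868

0.787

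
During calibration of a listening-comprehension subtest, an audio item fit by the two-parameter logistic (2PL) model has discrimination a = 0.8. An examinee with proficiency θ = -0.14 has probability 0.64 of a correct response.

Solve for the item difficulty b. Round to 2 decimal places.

-0.86

P(θ) = 1 / (1 + exp(−a(θ − b)))
logit(0.64) = ln(0.64/0.36) = 0.5754
b = θ − logit/(a) = -0.14 − 0.5754/0.8000 = -0.8592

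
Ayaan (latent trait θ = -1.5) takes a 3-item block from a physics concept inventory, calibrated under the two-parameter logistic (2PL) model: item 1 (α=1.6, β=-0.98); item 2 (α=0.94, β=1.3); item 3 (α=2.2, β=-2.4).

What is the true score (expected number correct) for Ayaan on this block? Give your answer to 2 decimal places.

1.25

P(θ) = 1 / (1 + exp(−α(θ − β)))
P_1 = 1/(1+e^{0.8320}) = 0.3032
P_2 = 1/(1+e^{2.6320}) = 0.0671
P_3 = 1/(1+e^{-1.9800}) = 0.8787
E[score] = 0.3032 + 0.0671 + 0.8787 = 1.2490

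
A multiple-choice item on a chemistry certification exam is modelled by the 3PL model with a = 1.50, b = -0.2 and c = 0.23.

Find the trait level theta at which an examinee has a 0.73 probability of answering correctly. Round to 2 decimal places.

P(theta) = c + (1 − c) · 1 / (1 + exp(−a(theta − b)))
Remove guessing floor: (0.73 − 0.23)/(1 − 0.23) = 0.6494
logit = ln(0.6494/0.3506) = 0.6162
theta = b + logit/(a) = -0.2 + 0.6162/1.5000 = 0.2108

0.21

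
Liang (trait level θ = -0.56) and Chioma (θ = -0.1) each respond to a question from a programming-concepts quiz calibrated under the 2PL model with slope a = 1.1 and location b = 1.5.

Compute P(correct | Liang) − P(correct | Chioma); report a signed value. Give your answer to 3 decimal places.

P(θ) = 1 / (1 + exp(−a(θ − b)))
P(Liang) = 0.0940  [exponent -2.2660]
P(Chioma) = 0.1468  [exponent -1.7600]
Difference = 0.0940 − 0.1468 = -0.0528

-0.053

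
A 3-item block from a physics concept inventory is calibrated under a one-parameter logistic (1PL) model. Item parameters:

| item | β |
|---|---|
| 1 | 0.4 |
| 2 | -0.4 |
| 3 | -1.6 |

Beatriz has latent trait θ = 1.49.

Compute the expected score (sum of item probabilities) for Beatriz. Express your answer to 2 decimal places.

P(θ) = 1 / (1 + exp(−(θ − β)))
P_1 = 1/(1+e^{-1.0900}) = 0.7484
P_2 = 1/(1+e^{-1.8900}) = 0.8688
P_3 = 1/(1+e^{-3.0900}) = 0.9565
E[score] = 0.7484 + 0.8688 + 0.9565 = 2.5736

2.57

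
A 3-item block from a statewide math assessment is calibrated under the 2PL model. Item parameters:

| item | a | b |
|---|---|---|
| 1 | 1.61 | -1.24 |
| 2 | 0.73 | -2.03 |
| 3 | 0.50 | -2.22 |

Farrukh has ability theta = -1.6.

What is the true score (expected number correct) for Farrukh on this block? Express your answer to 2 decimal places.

P(theta) = 1 / (1 + exp(−a(theta − b)))
P_1 = 1/(1+e^{0.5796}) = 0.3590
P_2 = 1/(1+e^{-0.3139}) = 0.5778
P_3 = 1/(1+e^{-0.3100}) = 0.5769
E[score] = 0.3590 + 0.5778 + 0.5769 = 1.5137

1.51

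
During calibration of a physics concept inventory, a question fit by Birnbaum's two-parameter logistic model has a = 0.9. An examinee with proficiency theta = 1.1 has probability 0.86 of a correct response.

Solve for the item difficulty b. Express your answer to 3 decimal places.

-0.917

P(theta) = 1 / (1 + exp(−a(theta − b)))
logit(0.86) = ln(0.86/0.14) = 1.8153
b = theta − logit/(a) = 1.1 − 1.8153/0.9000 = -0.9170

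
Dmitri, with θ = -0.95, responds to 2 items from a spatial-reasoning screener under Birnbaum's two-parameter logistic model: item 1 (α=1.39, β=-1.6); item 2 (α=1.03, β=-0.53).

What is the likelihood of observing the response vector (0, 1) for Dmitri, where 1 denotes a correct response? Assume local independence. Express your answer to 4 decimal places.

0.1135

P(θ) = 1 / (1 + exp(−α(θ − β)))
P_1 = 1/(1+e^{-0.9035}) = 0.7117
P_2 = 1/(1+e^{0.4326}) = 0.3935
L = (1−P_1) × P_2 = 0.2883 × 0.3935 = 0.11346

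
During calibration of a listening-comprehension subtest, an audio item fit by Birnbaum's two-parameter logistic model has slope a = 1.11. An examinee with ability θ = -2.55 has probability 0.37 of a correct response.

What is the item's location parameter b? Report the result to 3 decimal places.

P(θ) = 1 / (1 + exp(−a(θ − b)))
logit(0.37) = ln(0.37/0.63) = -0.5322
b = θ − logit/(a) = -2.55 − (-0.5322)/1.1100 = -2.0705

-2.071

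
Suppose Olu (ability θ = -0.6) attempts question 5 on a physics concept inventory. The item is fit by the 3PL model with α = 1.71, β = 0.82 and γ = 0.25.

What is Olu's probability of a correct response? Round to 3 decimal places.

0.311

P(θ) = γ + (1 − γ) · 1 / (1 + exp(−α(θ − β)))
Exponent: 1.71 × (-0.6 − 0.82) = -2.4282
1/(1 + e^{2.4282}) = 0.0810
P = 0.25 + 0.75 × 0.0810 = 0.3108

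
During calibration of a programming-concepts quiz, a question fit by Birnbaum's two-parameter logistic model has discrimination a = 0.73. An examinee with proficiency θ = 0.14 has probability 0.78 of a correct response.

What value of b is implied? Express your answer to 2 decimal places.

-1.59

P(θ) = 1 / (1 + exp(−a(θ − b)))
logit(0.78) = ln(0.78/0.22) = 1.2657
b = θ − logit/(a) = 0.14 − 1.2657/0.7300 = -1.5938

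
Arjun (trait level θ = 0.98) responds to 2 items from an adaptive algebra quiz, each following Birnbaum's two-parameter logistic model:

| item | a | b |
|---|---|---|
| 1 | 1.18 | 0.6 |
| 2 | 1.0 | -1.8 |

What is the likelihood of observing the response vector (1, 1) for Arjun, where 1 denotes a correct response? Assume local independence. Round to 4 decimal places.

P(θ) = 1 / (1 + exp(−a(θ − b)))
P_1 = 1/(1+e^{-0.4484}) = 0.6103
P_2 = 1/(1+e^{-2.7800}) = 0.9416
L = P_1 × P_2 = 0.6103 × 0.9416 = 0.57461

0.5746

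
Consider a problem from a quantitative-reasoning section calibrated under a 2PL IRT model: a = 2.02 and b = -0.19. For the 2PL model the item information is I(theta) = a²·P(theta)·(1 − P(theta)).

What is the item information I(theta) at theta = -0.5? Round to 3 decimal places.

0.926

P = 1/(1+e^{0.6262}) = 0.3484
P(1−P) = 0.3484 × 0.6516 = 0.2270
I = a² × P(1−P) = 2.02² × 0.2270 = 0.92629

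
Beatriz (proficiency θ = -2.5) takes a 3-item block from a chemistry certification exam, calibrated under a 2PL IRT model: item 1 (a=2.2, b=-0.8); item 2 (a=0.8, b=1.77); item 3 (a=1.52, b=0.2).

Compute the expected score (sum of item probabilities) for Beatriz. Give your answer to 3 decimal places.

0.071

P(θ) = 1 / (1 + exp(−a(θ − b)))
P_1 = 1/(1+e^{3.7400}) = 0.0232
P_2 = 1/(1+e^{3.4160}) = 0.0318
P_3 = 1/(1+e^{4.1040}) = 0.0162
E[score] = 0.0232 + 0.0318 + 0.0162 = 0.0712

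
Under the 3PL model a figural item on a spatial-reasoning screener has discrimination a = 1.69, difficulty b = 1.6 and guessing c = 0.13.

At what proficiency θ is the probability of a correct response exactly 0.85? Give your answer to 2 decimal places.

2.53

P(θ) = c + (1 − c) · 1 / (1 + exp(−a(θ − b)))
Remove guessing floor: (0.85 − 0.13)/(1 − 0.13) = 0.8276
logit = ln(0.8276/0.1724) = 1.5686
θ = b + logit/(a) = 1.6 + 1.5686/1.6900 = 2.5282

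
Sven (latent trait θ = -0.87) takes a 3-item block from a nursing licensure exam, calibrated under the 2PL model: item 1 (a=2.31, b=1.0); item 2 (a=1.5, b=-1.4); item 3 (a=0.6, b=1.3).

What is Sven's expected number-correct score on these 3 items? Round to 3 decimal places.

P(θ) = 1 / (1 + exp(−a(θ − b)))
P_1 = 1/(1+e^{4.3197}) = 0.0131
P_2 = 1/(1+e^{-0.7950}) = 0.6889
P_3 = 1/(1+e^{1.3020}) = 0.2138
E[score] = 0.0131 + 0.6889 + 0.2138 = 0.9159

0.916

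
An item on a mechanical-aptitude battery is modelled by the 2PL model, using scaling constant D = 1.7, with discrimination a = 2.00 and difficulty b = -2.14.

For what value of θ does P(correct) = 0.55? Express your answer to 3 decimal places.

-2.081

P(θ) = 1 / (1 + exp(−D·a(θ − b)))
logit = ln(0.5500/0.4500) = 0.2007
θ = b + logit/(1.7·a) = -2.14 + 0.2007/3.4000 = -2.0810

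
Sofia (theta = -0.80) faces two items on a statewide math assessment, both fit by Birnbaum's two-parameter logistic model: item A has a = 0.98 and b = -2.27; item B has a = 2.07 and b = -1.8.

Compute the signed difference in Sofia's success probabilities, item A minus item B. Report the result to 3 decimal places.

P(theta) = 1 / (1 + exp(−a(theta − b)))
P_A = 0.8085
P_B = 0.8880
P_A − P_B = -0.0794

-0.079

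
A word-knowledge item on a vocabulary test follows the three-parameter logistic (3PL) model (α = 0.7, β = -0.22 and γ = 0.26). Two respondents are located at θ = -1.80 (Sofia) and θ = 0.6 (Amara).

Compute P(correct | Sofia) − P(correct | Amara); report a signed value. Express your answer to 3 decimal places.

-0.289

P(θ) = γ + (1 − γ) · 1 / (1 + exp(−α(θ − β)))
P(Sofia) = 0.4440  [exponent -1.1060]
P(Amara) = 0.7334  [exponent 0.5740]
Difference = 0.4440 − 0.7334 = -0.2894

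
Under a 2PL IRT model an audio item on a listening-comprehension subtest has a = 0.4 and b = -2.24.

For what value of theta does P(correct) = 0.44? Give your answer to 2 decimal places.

P(theta) = 1 / (1 + exp(−a(theta − b)))
logit = ln(0.4400/0.5600) = -0.2412
theta = b + logit/(a) = -2.24 + (-0.2412)/0.4000 = -2.8429

-2.84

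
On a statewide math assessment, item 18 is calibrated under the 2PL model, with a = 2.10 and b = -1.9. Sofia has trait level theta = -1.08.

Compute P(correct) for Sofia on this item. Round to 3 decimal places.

P(theta) = 1 / (1 + exp(−a(theta − b)))
Exponent: 2.10 × (-1.08 − (-1.9)) = 1.7220
1/(1 + e^{-1.7220}) = 0.8484

0.848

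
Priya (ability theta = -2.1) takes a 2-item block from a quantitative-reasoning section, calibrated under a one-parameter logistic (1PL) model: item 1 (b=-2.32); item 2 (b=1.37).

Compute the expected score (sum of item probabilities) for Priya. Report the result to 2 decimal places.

0.58

P(theta) = 1 / (1 + exp(−(theta − b)))
P_1 = 1/(1+e^{-0.2200}) = 0.5548
P_2 = 1/(1+e^{3.4700}) = 0.0302
E[score] = 0.5548 + 0.0302 = 0.5850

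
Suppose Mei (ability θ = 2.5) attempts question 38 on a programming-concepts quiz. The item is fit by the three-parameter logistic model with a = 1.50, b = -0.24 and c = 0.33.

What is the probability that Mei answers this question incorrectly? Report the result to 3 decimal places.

0.011

P(θ) = c + (1 − c) · 1 / (1 + exp(−a(θ − b)))
Exponent: 1.50 × (2.5 − (-0.24)) = 4.1100
1/(1 + e^{-4.1100}) = 0.9839
P = 0.33 + 0.67 × 0.9839 = 0.9892
P(incorrect) = 1 − 0.9892 = 0.0108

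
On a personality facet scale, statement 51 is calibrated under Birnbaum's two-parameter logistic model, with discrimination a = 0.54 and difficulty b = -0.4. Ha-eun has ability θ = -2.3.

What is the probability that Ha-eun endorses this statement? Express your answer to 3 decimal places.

0.264

P(θ) = 1 / (1 + exp(−a(θ − b)))
Exponent: 0.54 × (-2.3 − (-0.4)) = -1.0260
1/(1 + e^{1.0260}) = 0.2639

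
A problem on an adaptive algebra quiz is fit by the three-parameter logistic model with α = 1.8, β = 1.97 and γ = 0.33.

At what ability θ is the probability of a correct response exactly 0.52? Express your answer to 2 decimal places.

1.46

P(θ) = γ + (1 − γ) · 1 / (1 + exp(−α(θ − β)))
Remove guessing floor: (0.52 − 0.33)/(1 − 0.33) = 0.2836
logit = ln(0.2836/0.7164) = -0.9268
θ = β + logit/(α) = 1.97 + (-0.9268)/1.8000 = 1.4551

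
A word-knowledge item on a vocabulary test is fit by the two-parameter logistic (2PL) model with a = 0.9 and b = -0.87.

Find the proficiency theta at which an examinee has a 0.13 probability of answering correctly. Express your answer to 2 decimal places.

P(theta) = 1 / (1 + exp(−a(theta − b)))
logit = ln(0.1300/0.8700) = -1.9010
theta = b + logit/(a) = -0.87 + (-1.9010)/0.9000 = -2.9822

-2.98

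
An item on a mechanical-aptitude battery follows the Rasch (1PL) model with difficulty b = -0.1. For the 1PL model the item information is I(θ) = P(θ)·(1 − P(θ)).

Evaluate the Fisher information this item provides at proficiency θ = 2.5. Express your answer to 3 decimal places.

P = 1/(1+e^{-2.6000}) = 0.9309
P(1−P) = 0.9309 × 0.0691 = 0.0644
I = P(1−P) = 0.06436

0.064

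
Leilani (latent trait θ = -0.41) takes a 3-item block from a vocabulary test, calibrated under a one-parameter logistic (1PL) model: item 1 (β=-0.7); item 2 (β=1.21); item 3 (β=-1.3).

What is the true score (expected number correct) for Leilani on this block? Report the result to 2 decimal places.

1.45

P(θ) = 1 / (1 + exp(−(θ − β)))
P_1 = 1/(1+e^{-0.2900}) = 0.5720
P_2 = 1/(1+e^{1.6200}) = 0.1652
P_3 = 1/(1+e^{-0.8900}) = 0.7089
E[score] = 0.5720 + 0.1652 + 0.7089 = 1.4461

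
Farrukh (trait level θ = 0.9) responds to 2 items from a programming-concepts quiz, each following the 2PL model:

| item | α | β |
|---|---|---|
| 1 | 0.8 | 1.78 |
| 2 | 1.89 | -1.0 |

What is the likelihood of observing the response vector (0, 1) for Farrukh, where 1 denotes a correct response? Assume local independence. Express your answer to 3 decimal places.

P(θ) = 1 / (1 + exp(−α(θ − β)))
P_1 = 1/(1+e^{0.7040}) = 0.3309
P_2 = 1/(1+e^{-3.5910}) = 0.9732
L = (1−P_1) × P_2 = 0.6691 × 0.9732 = 0.65112

0.651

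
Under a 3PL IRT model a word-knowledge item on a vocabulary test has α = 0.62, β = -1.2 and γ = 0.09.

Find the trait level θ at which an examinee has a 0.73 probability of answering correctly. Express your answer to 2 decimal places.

P(θ) = γ + (1 − γ) · 1 / (1 + exp(−α(θ − β)))
Remove guessing floor: (0.73 − 0.09)/(1 − 0.09) = 0.7033
logit = ln(0.7033/0.2967) = 0.8630
θ = β + logit/(α) = -1.2 + 0.8630/0.6200 = 0.1920

0.19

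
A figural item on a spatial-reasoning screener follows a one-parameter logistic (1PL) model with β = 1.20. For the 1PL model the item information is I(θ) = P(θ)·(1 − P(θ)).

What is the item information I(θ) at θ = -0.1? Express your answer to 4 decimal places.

P = 1/(1+e^{1.3000}) = 0.2142
P(1−P) = 0.2142 × 0.7858 = 0.1683
I = P(1−P) = 0.16830

0.1683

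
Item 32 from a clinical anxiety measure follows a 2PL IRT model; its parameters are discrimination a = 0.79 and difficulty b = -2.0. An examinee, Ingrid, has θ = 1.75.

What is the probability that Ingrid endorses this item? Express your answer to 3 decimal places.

0.951

P(θ) = 1 / (1 + exp(−a(θ − b)))
Exponent: 0.79 × (1.75 − (-2.0)) = 2.9625
1/(1 + e^{-2.9625}) = 0.9509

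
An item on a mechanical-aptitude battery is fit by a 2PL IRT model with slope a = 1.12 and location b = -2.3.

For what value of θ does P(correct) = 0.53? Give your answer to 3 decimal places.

-2.193

P(θ) = 1 / (1 + exp(−a(θ − b)))
logit = ln(0.5300/0.4700) = 0.1201
θ = b + logit/(a) = -2.3 + 0.1201/1.1200 = -2.1927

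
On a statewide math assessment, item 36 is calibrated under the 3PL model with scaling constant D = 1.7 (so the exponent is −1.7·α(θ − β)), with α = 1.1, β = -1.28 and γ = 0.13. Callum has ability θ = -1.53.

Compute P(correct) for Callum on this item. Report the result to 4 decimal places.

0.4651

P(θ) = γ + (1 − γ) · 1 / (1 + exp(−D·α(θ − β)))
Exponent: 1.7 × 1.1 × (-1.53 − (-1.28)) = -0.4675
1/(1 + e^{0.4675}) = 0.3852
P = 0.13 + 0.87 × 0.3852 = 0.4651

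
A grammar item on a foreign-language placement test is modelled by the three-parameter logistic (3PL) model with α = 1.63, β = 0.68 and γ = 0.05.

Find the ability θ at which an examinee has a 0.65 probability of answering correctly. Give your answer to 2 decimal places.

P(θ) = γ + (1 − γ) · 1 / (1 + exp(−α(θ − β)))
Remove guessing floor: (0.65 − 0.05)/(1 − 0.05) = 0.6316
logit = ln(0.6316/0.3684) = 0.5390
θ = β + logit/(α) = 0.68 + 0.5390/1.6300 = 1.0107

1.01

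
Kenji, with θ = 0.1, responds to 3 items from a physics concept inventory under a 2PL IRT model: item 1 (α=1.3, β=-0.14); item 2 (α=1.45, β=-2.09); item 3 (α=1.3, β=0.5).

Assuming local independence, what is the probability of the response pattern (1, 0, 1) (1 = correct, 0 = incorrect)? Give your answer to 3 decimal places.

0.009

P(θ) = 1 / (1 + exp(−α(θ − β)))
P_1 = 1/(1+e^{-0.3120}) = 0.5774
P_2 = 1/(1+e^{-3.1755}) = 0.9599
P_3 = 1/(1+e^{0.5200}) = 0.3729
L = P_1 × (1−P_2) × P_3 = 0.5774 × 0.0401 × 0.3729 = 0.00863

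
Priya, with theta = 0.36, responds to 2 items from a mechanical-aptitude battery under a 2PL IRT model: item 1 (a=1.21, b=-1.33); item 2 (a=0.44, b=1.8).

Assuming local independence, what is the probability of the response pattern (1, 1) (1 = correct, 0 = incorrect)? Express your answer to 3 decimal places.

P(theta) = 1 / (1 + exp(−a(theta − b)))
P_1 = 1/(1+e^{-2.0449}) = 0.8854
P_2 = 1/(1+e^{0.6336}) = 0.3467
L = P_1 × P_2 = 0.8854 × 0.3467 = 0.30697

0.307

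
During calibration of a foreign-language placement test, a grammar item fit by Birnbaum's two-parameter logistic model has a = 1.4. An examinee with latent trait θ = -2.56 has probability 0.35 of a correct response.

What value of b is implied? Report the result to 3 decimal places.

-2.118

P(θ) = 1 / (1 + exp(−a(θ − b)))
logit(0.35) = ln(0.35/0.65) = -0.6190
b = θ − logit/(a) = -2.56 − (-0.6190)/1.4000 = -2.1178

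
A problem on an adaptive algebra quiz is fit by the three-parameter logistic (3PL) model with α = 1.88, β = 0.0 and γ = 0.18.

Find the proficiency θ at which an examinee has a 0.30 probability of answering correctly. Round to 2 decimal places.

P(θ) = γ + (1 − γ) · 1 / (1 + exp(−α(θ − β)))
Remove guessing floor: (0.30 − 0.18)/(1 − 0.18) = 0.1463
logit = ln(0.1463/0.8537) = -1.7636
θ = β + logit/(α) = 0.0 + (-1.7636)/1.8800 = -0.9381

-0.94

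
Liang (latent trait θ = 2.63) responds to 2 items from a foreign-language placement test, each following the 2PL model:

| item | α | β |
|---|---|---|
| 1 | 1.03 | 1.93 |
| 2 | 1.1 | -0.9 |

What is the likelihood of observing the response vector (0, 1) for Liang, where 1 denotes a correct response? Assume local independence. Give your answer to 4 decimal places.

0.3206

P(θ) = 1 / (1 + exp(−α(θ − β)))
P_1 = 1/(1+e^{-0.7210}) = 0.6728
P_2 = 1/(1+e^{-3.8830}) = 0.9798
L = (1−P_1) × P_2 = 0.3272 × 0.9798 = 0.32057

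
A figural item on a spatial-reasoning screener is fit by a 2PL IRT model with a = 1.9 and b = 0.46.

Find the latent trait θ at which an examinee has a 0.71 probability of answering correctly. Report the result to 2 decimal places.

P(θ) = 1 / (1 + exp(−a(θ − b)))
logit = ln(0.7100/0.2900) = 0.8954
θ = b + logit/(a) = 0.46 + 0.8954/1.9000 = 0.9313

0.93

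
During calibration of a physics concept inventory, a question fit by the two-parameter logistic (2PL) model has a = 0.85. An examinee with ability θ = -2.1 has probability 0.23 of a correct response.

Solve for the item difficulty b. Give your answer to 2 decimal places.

P(θ) = 1 / (1 + exp(−a(θ − b)))
logit(0.23) = ln(0.23/0.77) = -1.2083
b = θ − logit/(a) = -2.1 − (-1.2083)/0.8500 = -0.6785

-0.68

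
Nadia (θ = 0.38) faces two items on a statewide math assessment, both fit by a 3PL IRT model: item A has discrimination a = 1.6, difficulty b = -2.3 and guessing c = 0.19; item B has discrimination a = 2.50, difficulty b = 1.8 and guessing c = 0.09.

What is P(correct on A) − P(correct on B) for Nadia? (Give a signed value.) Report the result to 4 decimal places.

0.8736

P(θ) = c + (1 − c) · 1 / (1 + exp(−a(θ − b)))
P_A = 0.9890
P_B = 0.1154
P_A − P_B = 0.8736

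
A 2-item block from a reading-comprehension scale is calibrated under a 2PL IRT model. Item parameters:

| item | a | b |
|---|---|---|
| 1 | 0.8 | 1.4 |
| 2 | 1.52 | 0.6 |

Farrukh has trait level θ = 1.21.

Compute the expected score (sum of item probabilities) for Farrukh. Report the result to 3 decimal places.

P(θ) = 1 / (1 + exp(−a(θ − b)))
P_1 = 1/(1+e^{0.1520}) = 0.4621
P_2 = 1/(1+e^{-0.9272}) = 0.7165
E[score] = 0.4621 + 0.7165 = 1.1786

1.179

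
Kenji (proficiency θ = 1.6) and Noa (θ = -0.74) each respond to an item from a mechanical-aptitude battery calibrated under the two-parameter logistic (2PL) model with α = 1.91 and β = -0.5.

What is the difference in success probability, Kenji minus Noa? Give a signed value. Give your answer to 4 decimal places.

P(θ) = 1 / (1 + exp(−α(θ − β)))
P(Kenji) = 0.9822  [exponent 4.0110]
P(Noa) = 0.3874  [exponent -0.4584]
Difference = 0.9822 − 0.3874 = 0.5948

0.5948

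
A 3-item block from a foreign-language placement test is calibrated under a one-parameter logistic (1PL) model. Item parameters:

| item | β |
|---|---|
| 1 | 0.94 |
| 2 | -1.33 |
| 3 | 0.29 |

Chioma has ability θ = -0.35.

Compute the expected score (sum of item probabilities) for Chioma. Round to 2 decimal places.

P(θ) = 1 / (1 + exp(−(θ − β)))
P_1 = 1/(1+e^{1.2900}) = 0.2159
P_2 = 1/(1+e^{-0.9800}) = 0.7271
P_3 = 1/(1+e^{0.6400}) = 0.3452
E[score] = 0.2159 + 0.7271 + 0.3452 = 1.2882

1.29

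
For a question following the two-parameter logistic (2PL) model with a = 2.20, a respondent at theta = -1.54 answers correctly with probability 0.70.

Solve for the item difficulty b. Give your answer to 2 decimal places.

-1.93

P(theta) = 1 / (1 + exp(−a(theta − b)))
logit(0.70) = ln(0.70/0.30) = 0.8473
b = theta − logit/(a) = -1.54 − 0.8473/2.2000 = -1.9251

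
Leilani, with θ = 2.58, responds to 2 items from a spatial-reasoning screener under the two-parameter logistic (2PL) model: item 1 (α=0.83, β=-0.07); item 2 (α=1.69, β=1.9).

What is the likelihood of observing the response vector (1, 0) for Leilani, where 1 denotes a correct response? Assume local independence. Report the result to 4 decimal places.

0.2166

P(θ) = 1 / (1 + exp(−α(θ − β)))
P_1 = 1/(1+e^{-2.1995}) = 0.9002
P_2 = 1/(1+e^{-1.1492}) = 0.7594
L = P_1 × (1−P_2) = 0.9002 × 0.2406 = 0.21662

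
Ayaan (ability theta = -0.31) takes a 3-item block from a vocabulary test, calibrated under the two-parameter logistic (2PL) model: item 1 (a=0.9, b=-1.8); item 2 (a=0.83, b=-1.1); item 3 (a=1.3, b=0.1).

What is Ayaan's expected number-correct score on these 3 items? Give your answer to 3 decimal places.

P(theta) = 1 / (1 + exp(−a(theta − b)))
P_1 = 1/(1+e^{-1.3410}) = 0.7927
P_2 = 1/(1+e^{-0.6557}) = 0.6583
P_3 = 1/(1+e^{0.5330}) = 0.3698
E[score] = 0.7927 + 0.6583 + 0.3698 = 1.8208

1.821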